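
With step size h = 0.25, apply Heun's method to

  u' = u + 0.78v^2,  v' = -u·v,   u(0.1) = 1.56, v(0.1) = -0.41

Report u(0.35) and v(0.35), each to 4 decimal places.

2.0253, -0.2681

Heun on (u,v): k1 = f(t_n, state_n); k2 = f(t_n + h, state_n + h·k1); state_{n+1} = state_n + (h/2)·(k1 + k2).
0.100000: (1.560000, -0.410000)
  k1 = (1.691118, 0.639600)
  predictor → (1.982780, -0.250100)
  k2 = (2.031569, 0.495893)
  → (2.025336, -0.268063)
(u(0.35), v(0.35)) ≈ (2.0253, -0.2681)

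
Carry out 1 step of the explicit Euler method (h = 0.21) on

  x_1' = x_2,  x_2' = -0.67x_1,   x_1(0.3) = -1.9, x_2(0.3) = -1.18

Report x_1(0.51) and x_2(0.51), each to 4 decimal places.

-2.1478, -0.9127

Euler on (x_1,x_2): x_1_{n+1} = x_1_n + h·x_1', x_2_{n+1} = x_2_n + h·x_2'.
0.300000: (-1.900000, -1.180000); f=(-1.180000, 1.273000) → (-2.147800, -0.912670)
(x_1(0.51), x_2(0.51)) ≈ (-2.1478, -0.9127)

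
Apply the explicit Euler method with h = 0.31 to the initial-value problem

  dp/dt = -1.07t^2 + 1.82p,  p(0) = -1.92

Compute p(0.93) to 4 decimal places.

Euler: p_{n+1} = p_n + h·f(t_n, p_n).
t=0.000000, p=-1.920000: f=-3.494400 → p ← -1.920000 + 0.31·(-3.494400) = -3.003264
t=0.310000, p=-3.003264: f=-5.568767 → p ← -3.003264 + 0.31·(-5.568767) = -4.729582
t=0.620000, p=-4.729582: f=-9.019147 → p ← -4.729582 + 0.31·(-9.019147) = -7.525518
p(0.93) ≈ -7.5255

-7.5255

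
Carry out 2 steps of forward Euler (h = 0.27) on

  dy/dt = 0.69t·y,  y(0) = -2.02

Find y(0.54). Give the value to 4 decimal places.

Euler: y_{n+1} = y_n + h·f(t_n, y_n).
t=0.000000, y=-2.020000: f=0.000000 → y ← -2.020000 + 0.27·0.000000 = -2.020000
t=0.270000, y=-2.020000: f=-0.376326 → y ← -2.020000 + 0.27·(-0.376326) = -2.121608
y(0.54) ≈ -2.1216

-2.1216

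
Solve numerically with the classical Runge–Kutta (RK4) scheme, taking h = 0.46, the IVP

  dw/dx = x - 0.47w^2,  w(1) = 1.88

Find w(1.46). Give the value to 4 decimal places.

RK4: k1 = f(x_n, w_n); k2 = f(x_n + h/2, w_n + (h/2)·k1); k3 = f(x_n + h/2, w_n + (h/2)·k2); k4 = f(x_n + h, w_n + h·k3); w_{n+1} = w_n + (h/6)·(k1 + 2k2 + 2k3 + k4).
x=1.000000, w=1.880000:
  k1 = f(1.000000, 1.880000) = -0.661168
  k2 = f(1.230000, 1.727931) = -0.173301
  k3 = f(1.230000, 1.840141) = -0.361475
  k4 = f(1.460000, 1.713721) = 0.079685
  w ← 1.880000 + (0.46/6)·(k1 + 2k2 + 2k3 + k4) = 1.753421
w(1.46) ≈ 1.7534

1.7534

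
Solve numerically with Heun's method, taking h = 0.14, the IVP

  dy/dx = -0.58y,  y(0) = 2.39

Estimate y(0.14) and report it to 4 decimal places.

2.2038

Heun: k1 = f(x_n, y_n); k2 = f(x_n + h, y_n + h·k1); y_{n+1} = y_n + (h/2)·(k1 + k2).
x=0.000000, y=2.390000:
  k1 = f(0.000000, 2.390000) = -1.386200
  k2 = f(0.140000, 2.195932) = -1.273641
  y ← 2.390000 + (0.14/2)·(-1.386200 + (-1.273641)) = 2.203811
y(0.14) ≈ 2.2038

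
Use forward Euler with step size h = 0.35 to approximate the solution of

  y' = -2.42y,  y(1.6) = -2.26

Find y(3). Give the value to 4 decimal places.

Euler: y_{n+1} = y_n + h·f(t_n, y_n).
t=1.600000, y=-2.260000: f=5.469200 → y ← -2.260000 + 0.35·5.469200 = -0.345780
t=1.950000, y=-0.345780: f=0.836788 → y ← -0.345780 + 0.35·0.836788 = -0.052904
t=2.300000, y=-0.052904: f=0.128029 → y ← -0.052904 + 0.35·0.128029 = -0.008094
t=2.650000, y=-0.008094: f=0.019588 → y ← -0.008094 + 0.35·0.019588 = -0.001238
y(3) ≈ -0.0012

-0.0012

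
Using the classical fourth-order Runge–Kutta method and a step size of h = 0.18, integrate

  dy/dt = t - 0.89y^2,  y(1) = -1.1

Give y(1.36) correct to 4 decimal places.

-1.0572

RK4: k1 = f(t_n, y_n); k2 = f(t_n + h/2, y_n + (h/2)·k1); k3 = f(t_n + h/2, y_n + (h/2)·k2); k4 = f(t_n + h, y_n + h·k3); y_{n+1} = y_n + (h/6)·(k1 + 2k2 + 2k3 + k4).
t=1.000000, y=-1.100000:
  k1 = f(1.000000, -1.100000) = -0.076900
  k2 = f(1.090000, -1.106921) = -0.000494
  k3 = f(1.090000, -1.100044) = 0.013013
  k4 = f(1.180000, -1.097658) = 0.107681
  y ← -1.100000 + (0.18/6)·(k1 + 2k2 + 2k3 + k4) = -1.098325
t=1.180000, y=-1.098325:
  k1 = f(1.180000, -1.098325) = 0.106376
  k2 = f(1.270000, -1.088752) = 0.215012
  k3 = f(1.270000, -1.078974) = 0.233875
  k4 = f(1.360000, -1.056228) = 0.367100
  y ← -1.098325 + (0.18/6)·(k1 + 2k2 + 2k3 + k4) = -1.057188
y(1.36) ≈ -1.0572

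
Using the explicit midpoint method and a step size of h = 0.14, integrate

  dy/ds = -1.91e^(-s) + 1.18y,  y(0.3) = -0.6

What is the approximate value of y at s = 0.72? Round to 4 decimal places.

-1.6204

Midpoint: k1 = f(s_n, y_n); k2 = f(s_n + h/2, y_n + (h/2)·k1); y_{n+1} = y_n + h·k2.
s=0.300000, y=-0.600000:
  k1 = f(0.300000, -0.600000) = -2.122963
  k2 = f(0.370000, -0.748607) = -2.202659
  y ← -0.600000 + 0.14·(-2.202659) = -0.908372
s=0.440000, y=-0.908372:
  k1 = f(0.440000, -0.908372) = -2.301989
  k2 = f(0.510000, -1.069512) = -2.408970
  y ← -0.908372 + 0.14·(-2.408970) = -1.245628
s=0.580000, y=-1.245628:
  k1 = f(0.580000, -1.245628) = -2.539247
  k2 = f(0.650000, -1.423375) = -2.676690
  y ← -1.245628 + 0.14·(-2.676690) = -1.620365
y(0.72) ≈ -1.6204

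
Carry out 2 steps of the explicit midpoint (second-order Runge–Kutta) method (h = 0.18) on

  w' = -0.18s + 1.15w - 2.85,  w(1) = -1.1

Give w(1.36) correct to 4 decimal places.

-3.0140

Midpoint: k1 = f(s_n, w_n); k2 = f(s_n + h/2, w_n + (h/2)·k1); w_{n+1} = w_n + h·k2.
s=1.000000, w=-1.100000:
  k1 = f(1.000000, -1.100000) = -4.295000
  k2 = f(1.090000, -1.486550) = -4.755732
  w ← -1.100000 + 0.18·(-4.755732) = -1.956032
s=1.180000, w=-1.956032:
  k1 = f(1.180000, -1.956032) = -5.311837
  k2 = f(1.270000, -2.434097) = -5.877812
  w ← -1.956032 + 0.18·(-5.877812) = -3.014038
w(1.36) ≈ -3.0140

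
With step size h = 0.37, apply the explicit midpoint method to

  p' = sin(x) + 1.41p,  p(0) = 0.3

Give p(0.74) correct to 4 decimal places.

Midpoint: k1 = f(x_n, p_n); k2 = f(x_n + h/2, p_n + (h/2)·k1); p_{n+1} = p_n + h·k2.
x=0.000000, p=0.300000:
  k1 = f(0.000000, 0.300000) = 0.423000
  k2 = f(0.185000, 0.378255) = 0.717286
  p ← 0.300000 + 0.37·0.717286 = 0.565396
x=0.370000, p=0.565396:
  k1 = f(0.370000, 0.565396) = 1.158824
  k2 = f(0.555000, 0.779778) = 1.626431
  p ← 0.565396 + 0.37·1.626431 = 1.167175
p(0.74) ≈ 1.1672

1.1672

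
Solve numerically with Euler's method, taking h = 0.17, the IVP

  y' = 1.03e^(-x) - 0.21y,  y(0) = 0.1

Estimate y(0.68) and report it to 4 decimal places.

0.6062

Euler: y_{n+1} = y_n + h·f(x_n, y_n).
x=0.000000, y=0.100000: f=1.009000 → y ← 0.100000 + 0.17·1.009000 = 0.271530
x=0.170000, y=0.271530: f=0.811953 → y ← 0.271530 + 0.17·0.811953 = 0.409562
x=0.340000, y=0.409562: f=0.647115 → y ← 0.409562 + 0.17·0.647115 = 0.519572
x=0.510000, y=0.519572: f=0.509400 → y ← 0.519572 + 0.17·0.509400 = 0.606170
y(0.68) ≈ 0.6062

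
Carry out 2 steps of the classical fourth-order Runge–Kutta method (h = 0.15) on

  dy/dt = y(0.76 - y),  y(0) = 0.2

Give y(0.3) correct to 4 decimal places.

RK4: k1 = f(t_n, y_n); k2 = f(t_n + h/2, y_n + (h/2)·k1); k3 = f(t_n + h/2, y_n + (h/2)·k2); k4 = f(t_n + h, y_n + h·k3); y_{n+1} = y_n + (h/6)·(k1 + 2k2 + 2k3 + k4).
t=0.000000, y=0.200000:
  k1 = f(0.000000, 0.200000) = 0.112000
  k2 = f(0.075000, 0.208400) = 0.114953
  k3 = f(0.075000, 0.208622) = 0.115029
  k4 = f(0.150000, 0.217254) = 0.117914
  y ← 0.200000 + (0.15/6)·(k1 + 2k2 + 2k3 + k4) = 0.217247
t=0.150000, y=0.217247:
  k1 = f(0.150000, 0.217247) = 0.117911
  k2 = f(0.225000, 0.226090) = 0.120712
  k3 = f(0.225000, 0.226300) = 0.120776
  k4 = f(0.300000, 0.235363) = 0.123480
  y ← 0.217247 + (0.15/6)·(k1 + 2k2 + 2k3 + k4) = 0.235356
y(0.3) ≈ 0.2354

0.2354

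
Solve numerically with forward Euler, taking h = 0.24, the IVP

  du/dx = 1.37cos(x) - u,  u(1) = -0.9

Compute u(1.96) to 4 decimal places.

Euler: u_{n+1} = u_n + h·f(x_n, u_n).
x=1.000000, u=-0.900000: f=1.640214 → u ← -0.900000 + 0.24·1.640214 = -0.506349
x=1.240000, u=-0.506349: f=0.951320 → u ← -0.506349 + 0.24·0.951320 = -0.278032
x=1.480000, u=-0.278032: f=0.402252 → u ← -0.278032 + 0.24·0.402252 = -0.181491
x=1.720000, u=-0.181491: f=-0.022160 → u ← -0.181491 + 0.24·(-0.022160) = -0.186810
u(1.96) ≈ -0.1868

-0.1868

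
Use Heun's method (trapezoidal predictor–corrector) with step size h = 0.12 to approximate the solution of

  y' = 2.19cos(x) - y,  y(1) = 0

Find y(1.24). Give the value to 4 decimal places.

Heun: k1 = f(x_n, y_n); k2 = f(x_n + h, y_n + h·k1); y_{n+1} = y_n + (h/2)·(k1 + k2).
x=1.000000, y=0.000000:
  k1 = f(1.000000, 0.000000) = 1.183262
  k2 = f(1.120000, 0.141991) = 0.812153
  y ← 0.000000 + (0.12/2)·(1.183262 + 0.812153) = 0.119725
x=1.120000, y=0.119725:
  k1 = f(1.120000, 0.119725) = 0.834420
  k2 = f(1.240000, 0.219855) = 0.491449
  y ← 0.119725 + (0.12/2)·(0.834420 + 0.491449) = 0.199277
y(1.24) ≈ 0.1993

0.1993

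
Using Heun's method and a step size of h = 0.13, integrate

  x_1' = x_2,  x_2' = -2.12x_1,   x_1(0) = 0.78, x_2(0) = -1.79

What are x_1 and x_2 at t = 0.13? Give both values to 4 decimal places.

0.5333, -1.9729

Heun on (x_1,x_2): k1 = f(t_n, state_n); k2 = f(t_n + h, state_n + h·k1); state_{n+1} = state_n + (h/2)·(k1 + k2).
0.000000: (0.780000, -1.790000)
  k1 = (-1.790000, -1.653600)
  predictor → (0.547300, -2.004968)
  k2 = (-2.004968, -1.160276)
  → (0.533327, -1.972902)
(x_1(0.13), x_2(0.13)) ≈ (0.5333, -1.9729)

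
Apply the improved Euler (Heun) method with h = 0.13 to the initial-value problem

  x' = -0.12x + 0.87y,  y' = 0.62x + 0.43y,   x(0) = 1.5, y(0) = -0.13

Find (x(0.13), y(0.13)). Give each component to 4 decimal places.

Heun on (x,y): k1 = f(t_n, state_n); k2 = f(t_n + h, state_n + h·k1); state_{n+1} = state_n + (h/2)·(k1 + k2).
0.000000: (1.500000, -0.130000)
  k1 = (-0.293100, 0.874100)
  predictor → (1.461897, -0.016367)
  k2 = (-0.189667, 0.899338)
  → (1.468620, -0.014727)
(x(0.13), y(0.13)) ≈ (1.4686, -0.0147)

1.4686, -0.0147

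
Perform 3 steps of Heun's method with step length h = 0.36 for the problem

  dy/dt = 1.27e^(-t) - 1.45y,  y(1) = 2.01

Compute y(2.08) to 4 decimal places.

Heun: k1 = f(t_n, y_n); k2 = f(t_n + h, y_n + h·k1); y_{n+1} = y_n + (h/2)·(k1 + k2).
t=1.000000, y=2.010000:
  k1 = f(1.000000, 2.010000) = -2.447293
  k2 = f(1.360000, 1.128974) = -1.311054
  y ← 2.010000 + (0.36/2)·(-2.447293 + (-1.311054)) = 1.333498
t=1.360000, y=1.333498:
  k1 = f(1.360000, 1.333498) = -1.607612
  k2 = f(1.720000, 0.754757) = -0.866984
  y ← 1.333498 + (0.36/2)·(-1.607612 + (-0.866984)) = 0.888070
t=1.720000, y=0.888070:
  k1 = f(1.720000, 0.888070) = -1.060288
  k2 = f(2.080000, 0.506367) = -0.575570
  y ← 0.888070 + (0.36/2)·(-1.060288 + (-0.575570)) = 0.593616
y(2.08) ≈ 0.5936

0.5936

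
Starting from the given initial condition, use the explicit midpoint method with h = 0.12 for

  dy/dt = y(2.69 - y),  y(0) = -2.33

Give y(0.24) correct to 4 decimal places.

Midpoint: k1 = f(t_n, y_n); k2 = f(t_n + h/2, y_n + (h/2)·k1); y_{n+1} = y_n + h·k2.
t=0.000000, y=-2.330000:
  k1 = f(0.000000, -2.330000) = -11.696600
  k2 = f(0.060000, -3.031796) = -17.347318
  y ← -2.330000 + 0.12·(-17.347318) = -4.411678
t=0.120000, y=-4.411678:
  k1 = f(0.120000, -4.411678) = -31.330319
  k2 = f(0.180000, -6.291497) = -56.507066
  y ← -4.411678 + 0.12·(-56.507066) = -11.192526
y(0.24) ≈ -11.1925

-11.1925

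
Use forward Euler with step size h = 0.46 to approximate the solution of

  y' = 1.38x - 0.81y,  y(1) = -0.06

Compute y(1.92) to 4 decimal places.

1.3015

Euler: y_{n+1} = y_n + h·f(x_n, y_n).
x=1.000000, y=-0.060000: f=1.428600 → y ← -0.060000 + 0.46·1.428600 = 0.597156
x=1.460000, y=0.597156: f=1.531104 → y ← 0.597156 + 0.46·1.531104 = 1.301464
y(1.92) ≈ 1.3015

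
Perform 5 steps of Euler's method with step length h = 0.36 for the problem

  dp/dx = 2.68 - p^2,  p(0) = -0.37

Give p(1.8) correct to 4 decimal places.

1.6378

Euler: p_{n+1} = p_n + h·f(x_n, p_n).
x=0.000000, p=-0.370000: f=2.543100 → p ← -0.370000 + 0.36·2.543100 = 0.545516
x=0.360000, p=0.545516: f=2.382412 → p ← 0.545516 + 0.36·2.382412 = 1.403184
x=0.720000, p=1.403184: f=0.711073 → p ← 1.403184 + 0.36·0.711073 = 1.659171
x=1.080000, p=1.659171: f=-0.072848 → p ← 1.659171 + 0.36·(-0.072848) = 1.632946
x=1.440000, p=1.632946: f=0.013489 → p ← 1.632946 + 0.36·0.013489 = 1.637802
p(1.8) ≈ 1.6378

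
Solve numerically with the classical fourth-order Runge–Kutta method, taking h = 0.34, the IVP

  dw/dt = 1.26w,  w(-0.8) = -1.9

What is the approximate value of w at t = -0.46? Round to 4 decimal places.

-2.9159

RK4: k1 = f(t_n, w_n); k2 = f(t_n + h/2, w_n + (h/2)·k1); k3 = f(t_n + h/2, w_n + (h/2)·k2); k4 = f(t_n + h, w_n + h·k3); w_{n+1} = w_n + (h/6)·(k1 + 2k2 + 2k3 + k4).
t=-0.800000, w=-1.900000:
  k1 = f(-0.800000, -1.900000) = -2.394000
  k2 = f(-0.630000, -2.306980) = -2.906795
  k3 = f(-0.630000, -2.394155) = -3.016635
  k4 = f(-0.460000, -2.925656) = -3.686327
  w ← -1.900000 + (0.34/6)·(k1 + 2k2 + 2k3 + k4) = -2.915874
w(-0.46) ≈ -2.9159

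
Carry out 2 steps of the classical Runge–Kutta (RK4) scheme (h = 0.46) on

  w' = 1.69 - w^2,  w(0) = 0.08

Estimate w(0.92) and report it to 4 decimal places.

RK4: k1 = f(x_n, w_n); k2 = f(x_n + h/2, w_n + (h/2)·k1); k3 = f(x_n + h/2, w_n + (h/2)·k2); k4 = f(x_n + h, w_n + h·k3); w_{n+1} = w_n + (h/6)·(k1 + 2k2 + 2k3 + k4).
x=0.000000, w=0.080000:
  k1 = f(0.000000, 0.080000) = 1.683600
  k2 = f(0.230000, 0.467228) = 1.471698
  k3 = f(0.230000, 0.418491) = 1.514866
  k4 = f(0.460000, 0.776838) = 1.086522
  w ← 0.080000 + (0.46/6)·(k1 + 2k2 + 2k3 + k4) = 0.750316
x=0.460000, w=0.750316:
  k1 = f(0.460000, 0.750316) = 1.127026
  k2 = f(0.690000, 1.009532) = 0.670845
  k3 = f(0.690000, 0.904610) = 0.871680
  k4 = f(0.920000, 1.151289) = 0.364534
  w ← 0.750316 + (0.46/6)·(k1 + 2k2 + 2k3 + k4) = 1.101189
w(0.92) ≈ 1.1012

1.1012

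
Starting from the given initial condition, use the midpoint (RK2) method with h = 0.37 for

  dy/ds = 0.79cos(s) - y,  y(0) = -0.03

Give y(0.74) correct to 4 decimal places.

Midpoint: k1 = f(s_n, y_n); k2 = f(s_n + h/2, y_n + (h/2)·k1); y_{n+1} = y_n + h·k2.
s=0.000000, y=-0.030000:
  k1 = f(0.000000, -0.030000) = 0.820000
  k2 = f(0.185000, 0.121700) = 0.654820
  y ← -0.030000 + 0.37·0.654820 = 0.212283
s=0.370000, y=0.212283:
  k1 = f(0.370000, 0.212283) = 0.524255
  k2 = f(0.555000, 0.309271) = 0.362151
  y ← 0.212283 + 0.37·0.362151 = 0.346279
y(0.74) ≈ 0.3463

0.3463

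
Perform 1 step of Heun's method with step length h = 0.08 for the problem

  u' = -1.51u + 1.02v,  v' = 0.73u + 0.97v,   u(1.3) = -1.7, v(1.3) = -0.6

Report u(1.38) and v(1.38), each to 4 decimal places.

Heun on (u,v): k1 = f(t_n, state_n); k2 = f(t_n + h, state_n + h·k1); state_{n+1} = state_n + (h/2)·(k1 + k2).
1.300000: (-1.700000, -0.600000)
  k1 = (1.955000, -1.823000)
  predictor → (-1.543600, -0.745840)
  k2 = (1.570079, -1.850293)
  → (-1.558997, -0.746932)
(u(1.38), v(1.38)) ≈ (-1.5590, -0.7469)

-1.5590, -0.7469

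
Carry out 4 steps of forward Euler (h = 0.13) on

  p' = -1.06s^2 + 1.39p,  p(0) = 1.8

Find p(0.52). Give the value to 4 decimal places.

3.4629

Euler: p_{n+1} = p_n + h·f(s_n, p_n).
s=0.000000, p=1.800000: f=2.502000 → p ← 1.800000 + 0.13·2.502000 = 2.125260
s=0.130000, p=2.125260: f=2.936197 → p ← 2.125260 + 0.13·2.936197 = 2.506966
s=0.260000, p=2.506966: f=3.413026 → p ← 2.506966 + 0.13·3.413026 = 2.950659
s=0.390000, p=2.950659: f=3.940190 → p ← 2.950659 + 0.13·3.940190 = 3.462884
p(0.52) ≈ 3.4629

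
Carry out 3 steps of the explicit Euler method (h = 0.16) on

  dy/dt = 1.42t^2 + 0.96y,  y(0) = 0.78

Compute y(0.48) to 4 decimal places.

Euler: y_{n+1} = y_n + h·f(t_n, y_n).
t=0.000000, y=0.780000: f=0.748800 → y ← 0.780000 + 0.16·0.748800 = 0.899808
t=0.160000, y=0.899808: f=0.900168 → y ← 0.899808 + 0.16·0.900168 = 1.043835
t=0.320000, y=1.043835: f=1.147489 → y ← 1.043835 + 0.16·1.147489 = 1.227433
y(0.48) ≈ 1.2274

1.2274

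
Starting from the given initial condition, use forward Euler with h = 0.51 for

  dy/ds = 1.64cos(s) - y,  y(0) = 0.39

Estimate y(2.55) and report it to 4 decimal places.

-0.1113

Euler: y_{n+1} = y_n + h·f(s_n, y_n).
s=0.000000, y=0.390000: f=1.250000 → y ← 0.390000 + 0.51·1.250000 = 1.027500
s=0.510000, y=1.027500: f=0.403801 → y ← 1.027500 + 0.51·0.403801 = 1.233439
s=1.020000, y=1.233439: f=-0.375118 → y ← 1.233439 + 0.51·(-0.375118) = 1.042128
s=1.530000, y=1.042128: f=-0.975241 → y ← 1.042128 + 0.51·(-0.975241) = 0.544755
s=2.040000, y=0.544755: f=-1.286324 → y ← 0.544755 + 0.51·(-1.286324) = -0.111270
y(2.55) ≈ -0.1113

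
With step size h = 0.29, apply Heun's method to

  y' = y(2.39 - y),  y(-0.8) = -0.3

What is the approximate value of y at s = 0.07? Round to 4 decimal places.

Heun: k1 = f(s_n, y_n); k2 = f(s_n + h, y_n + h·k1); y_{n+1} = y_n + (h/2)·(k1 + k2).
s=-0.800000, y=-0.300000:
  k1 = f(-0.800000, -0.300000) = -0.807000
  k2 = f(-0.510000, -0.534030) = -1.561520
  y ← -0.300000 + (0.29/2)·(-0.807000 + (-1.561520)) = -0.643435
s=-0.510000, y=-0.643435:
  k1 = f(-0.510000, -0.643435) = -1.951820
  k2 = f(-0.220000, -1.209463) = -4.353418
  y ← -0.643435 + (0.29/2)·(-1.951820 + (-4.353418)) = -1.557695
s=-0.220000, y=-1.557695:
  k1 = f(-0.220000, -1.557695) = -6.149303
  k2 = f(0.070000, -3.340993) = -19.147205
  y ← -1.557695 + (0.29/2)·(-6.149303 + (-19.147205)) = -5.225688
y(0.07) ≈ -5.2257

-5.2257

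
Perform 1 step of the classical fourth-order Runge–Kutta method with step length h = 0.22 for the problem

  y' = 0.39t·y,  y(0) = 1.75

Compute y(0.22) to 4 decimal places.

1.7666

RK4: k1 = f(t_n, y_n); k2 = f(t_n + h/2, y_n + (h/2)·k1); k3 = f(t_n + h/2, y_n + (h/2)·k2); k4 = f(t_n + h, y_n + h·k3); y_{n+1} = y_n + (h/6)·(k1 + 2k2 + 2k3 + k4).
t=0.000000, y=1.750000:
  k1 = f(0.000000, 1.750000) = 0.000000
  k2 = f(0.110000, 1.750000) = 0.075075
  k3 = f(0.110000, 1.758258) = 0.075429
  k4 = f(0.220000, 1.766594) = 0.151574
  y ← 1.750000 + (0.22/6)·(k1 + 2k2 + 2k3 + k4) = 1.766595
y(0.22) ≈ 1.7666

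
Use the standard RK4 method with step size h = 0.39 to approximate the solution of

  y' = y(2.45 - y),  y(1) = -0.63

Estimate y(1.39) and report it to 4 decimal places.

RK4: k1 = f(s_n, y_n); k2 = f(s_n + h/2, y_n + (h/2)·k1); k3 = f(s_n + h/2, y_n + (h/2)·k2); k4 = f(s_n + h, y_n + h·k3); y_{n+1} = y_n + (h/6)·(k1 + 2k2 + 2k3 + k4).
s=1.000000, y=-0.630000:
  k1 = f(1.000000, -0.630000) = -1.940400
  k2 = f(1.195000, -1.008378) = -3.487352
  k3 = f(1.195000, -1.310034) = -4.925771
  k4 = f(1.390000, -2.551051) = -12.757933
  y ← -0.630000 + (0.39/6)·(k1 + 2k2 + 2k3 + k4) = -2.679098
y(1.39) ≈ -2.6791

-2.6791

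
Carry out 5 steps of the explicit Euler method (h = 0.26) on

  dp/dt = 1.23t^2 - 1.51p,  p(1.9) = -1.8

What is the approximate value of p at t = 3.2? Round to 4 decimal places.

5.1930

Euler: p_{n+1} = p_n + h·f(t_n, p_n).
t=1.900000, p=-1.800000: f=7.158300 → p ← -1.800000 + 0.26·7.158300 = 0.061158
t=2.160000, p=0.061158: f=5.646339 → p ← 0.061158 + 0.26·5.646339 = 1.529206
t=2.420000, p=1.529206: f=4.894271 → p ← 1.529206 + 0.26·4.894271 = 2.801717
t=2.680000, p=2.801717: f=4.603760 → p ← 2.801717 + 0.26·4.603760 = 3.998694
t=2.940000, p=3.998694: f=4.593600 → p ← 3.998694 + 0.26·4.593600 = 5.193030
p(3.2) ≈ 5.1930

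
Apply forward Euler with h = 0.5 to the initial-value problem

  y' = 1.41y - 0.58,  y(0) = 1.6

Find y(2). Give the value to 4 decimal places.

10.4564

Euler: y_{n+1} = y_n + h·f(x_n, y_n).
x=0.000000, y=1.600000: f=1.676000 → y ← 1.600000 + 0.5·1.676000 = 2.438000
x=0.500000, y=2.438000: f=2.857580 → y ← 2.438000 + 0.5·2.857580 = 3.866790
x=1.000000, y=3.866790: f=4.872174 → y ← 3.866790 + 0.5·4.872174 = 6.302877
x=1.500000, y=6.302877: f=8.307056 → y ← 6.302877 + 0.5·8.307056 = 10.456405
y(2) ≈ 10.4564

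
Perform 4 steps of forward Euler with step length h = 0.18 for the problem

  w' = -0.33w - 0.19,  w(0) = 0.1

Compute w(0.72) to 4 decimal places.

-0.0468

Euler: w_{n+1} = w_n + h·f(t_n, w_n).
t=0.000000, w=0.100000: f=-0.223000 → w ← 0.100000 + 0.18·(-0.223000) = 0.059860
t=0.180000, w=0.059860: f=-0.209754 → w ← 0.059860 + 0.18·(-0.209754) = 0.022104
t=0.360000, w=0.022104: f=-0.197294 → w ← 0.022104 + 0.18·(-0.197294) = -0.013409
t=0.540000, w=-0.013409: f=-0.185575 → w ← -0.013409 + 0.18·(-0.185575) = -0.046812
w(0.72) ≈ -0.0468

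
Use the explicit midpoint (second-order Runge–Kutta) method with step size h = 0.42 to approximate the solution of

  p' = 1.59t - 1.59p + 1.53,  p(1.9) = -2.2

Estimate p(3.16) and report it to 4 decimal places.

2.7347

Midpoint: k1 = f(t_n, p_n); k2 = f(t_n + h/2, p_n + (h/2)·k1); p_{n+1} = p_n + h·k2.
t=1.900000, p=-2.200000:
  k1 = f(1.900000, -2.200000) = 8.049000
  k2 = f(2.110000, -0.509710) = 5.695339
  p ← -2.200000 + 0.42·5.695339 = 0.192042
t=2.320000, p=0.192042:
  k1 = f(2.320000, 0.192042) = 4.913453
  k2 = f(2.530000, 1.223867) = 3.606751
  p ← 0.192042 + 0.42·3.606751 = 1.706878
t=2.740000, p=1.706878:
  k1 = f(2.740000, 1.706878) = 3.172664
  k2 = f(2.950000, 2.373137) = 2.447212
  p ← 1.706878 + 0.42·2.447212 = 2.734707
p(3.16) ≈ 2.7347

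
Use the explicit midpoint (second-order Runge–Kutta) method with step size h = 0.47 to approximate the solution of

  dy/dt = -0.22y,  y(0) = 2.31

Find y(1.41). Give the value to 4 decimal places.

1.6949

Midpoint: k1 = f(t_n, y_n); k2 = f(t_n + h/2, y_n + (h/2)·k1); y_{n+1} = y_n + h·k2.
t=0.000000, y=2.310000:
  k1 = f(0.000000, 2.310000) = -0.508200
  k2 = f(0.235000, 2.190573) = -0.481926
  y ← 2.310000 + 0.47·(-0.481926) = 2.083495
t=0.470000, y=2.083495:
  k1 = f(0.470000, 2.083495) = -0.458369
  k2 = f(0.705000, 1.975778) = -0.434671
  y ← 2.083495 + 0.47·(-0.434671) = 1.879199
t=0.940000, y=1.879199:
  k1 = f(0.940000, 1.879199) = -0.413424
  k2 = f(1.175000, 1.782045) = -0.392050
  y ← 1.879199 + 0.47·(-0.392050) = 1.694936
y(1.41) ≈ 1.6949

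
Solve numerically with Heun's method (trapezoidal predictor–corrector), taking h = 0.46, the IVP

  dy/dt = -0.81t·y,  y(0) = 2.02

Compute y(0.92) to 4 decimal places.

1.4263

Heun: k1 = f(t_n, y_n); k2 = f(t_n + h, y_n + h·k1); y_{n+1} = y_n + (h/2)·(k1 + k2).
t=0.000000, y=2.020000:
  k1 = f(0.000000, 2.020000) = 0.000000
  k2 = f(0.460000, 2.020000) = -0.752652
  y ← 2.020000 + (0.46/2)·(0.000000 + (-0.752652)) = 1.846890
t=0.460000, y=1.846890:
  k1 = f(0.460000, 1.846890) = -0.688151
  k2 = f(0.920000, 1.530340) = -1.140410
  y ← 1.846890 + (0.46/2)·(-0.688151 + (-1.140410)) = 1.426321
y(0.92) ≈ 1.4263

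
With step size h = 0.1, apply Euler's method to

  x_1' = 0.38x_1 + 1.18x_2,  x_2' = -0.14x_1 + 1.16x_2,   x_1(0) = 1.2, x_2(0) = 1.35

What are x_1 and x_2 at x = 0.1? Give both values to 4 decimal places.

Euler on (x_1,x_2): x_1_{n+1} = x_1_n + h·x_1', x_2_{n+1} = x_2_n + h·x_2'.
0.000000: (1.200000, 1.350000); f=(2.049000, 1.398000) → (1.404900, 1.489800)
(x_1(0.1), x_2(0.1)) ≈ (1.4049, 1.4898)

1.4049, 1.4898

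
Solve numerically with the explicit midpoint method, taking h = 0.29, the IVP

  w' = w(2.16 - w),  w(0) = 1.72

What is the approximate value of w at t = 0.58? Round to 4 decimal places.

2.0048

Midpoint: k1 = f(t_n, w_n); k2 = f(t_n + h/2, w_n + (h/2)·k1); w_{n+1} = w_n + h·k2.
t=0.000000, w=1.720000:
  k1 = f(0.000000, 1.720000) = 0.756800
  k2 = f(0.145000, 1.829736) = 0.604296
  w ← 1.720000 + 0.29·0.604296 = 1.895246
t=0.290000, w=1.895246:
  k1 = f(0.290000, 1.895246) = 0.501774
  k2 = f(0.435000, 1.968003) = 0.377851
  w ← 1.895246 + 0.29·0.377851 = 2.004822
w(0.58) ≈ 2.0048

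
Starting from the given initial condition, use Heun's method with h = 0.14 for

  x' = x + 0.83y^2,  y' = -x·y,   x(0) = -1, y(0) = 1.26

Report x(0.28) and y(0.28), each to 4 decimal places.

-0.7705, 1.6305

Heun on (x,y): k1 = f(t_n, state_n); k2 = f(t_n + h, state_n + h·k1); state_{n+1} = state_n + (h/2)·(k1 + k2).
0.000000: (-1.000000, 1.260000)
  k1 = (0.317708, 1.260000)
  predictor → (-0.955521, 1.436400)
  k2 = (0.756972, 1.372510)
  → (-0.924772, 1.444276)
0.140000: (-0.924772, 1.444276)
  k1 = (0.806551, 1.335626)
  predictor → (-0.811855, 1.631263)
  k2 = (1.396792, 1.324350)
  → (-0.770538, 1.630474)
(x(0.28), y(0.28)) ≈ (-0.7705, 1.6305)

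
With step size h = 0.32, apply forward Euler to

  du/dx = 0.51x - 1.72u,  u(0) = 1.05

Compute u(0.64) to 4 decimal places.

Euler: u_{n+1} = u_n + h·f(x_n, u_n).
x=0.000000, u=1.050000: f=-1.806000 → u ← 1.050000 + 0.32·(-1.806000) = 0.472080
x=0.320000, u=0.472080: f=-0.648778 → u ← 0.472080 + 0.32·(-0.648778) = 0.264471
u(0.64) ≈ 0.2645

0.2645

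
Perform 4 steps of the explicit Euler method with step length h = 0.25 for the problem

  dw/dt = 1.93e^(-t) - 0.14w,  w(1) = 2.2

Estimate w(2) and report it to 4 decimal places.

Euler: w_{n+1} = w_n + h·f(t_n, w_n).
t=1.000000, w=2.200000: f=0.402007 → w ← 2.200000 + 0.25·0.402007 = 2.300502
t=1.250000, w=2.300502: f=0.230884 → w ← 2.300502 + 0.25·0.230884 = 2.358223
t=1.500000, w=2.358223: f=0.100490 → w ← 2.358223 + 0.25·0.100490 = 2.383345
t=1.750000, w=2.383345: f=0.001715 → w ← 2.383345 + 0.25·0.001715 = 2.383774
w(2) ≈ 2.3838

2.3838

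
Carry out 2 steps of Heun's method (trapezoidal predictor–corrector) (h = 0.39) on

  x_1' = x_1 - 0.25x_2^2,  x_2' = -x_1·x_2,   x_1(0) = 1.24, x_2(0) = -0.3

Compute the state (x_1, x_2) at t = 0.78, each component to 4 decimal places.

2.6523, -0.0883

Heun on (x_1,x_2): k1 = f(t_n, state_n); k2 = f(t_n + h, state_n + h·k1); state_{n+1} = state_n + (h/2)·(k1 + k2).
0.000000: (1.240000, -0.300000)
  k1 = (1.217500, 0.372000)
  predictor → (1.714825, -0.154920)
  k2 = (1.708825, 0.265661)
  → (1.810633, -0.175656)
0.390000: (1.810633, -0.175656)
  k1 = (1.802920, 0.318049)
  predictor → (2.513772, -0.051617)
  k2 = (2.513106, 0.129754)
  → (2.652258, -0.088335)
(x_1(0.78), x_2(0.78)) ≈ (2.6523, -0.0883)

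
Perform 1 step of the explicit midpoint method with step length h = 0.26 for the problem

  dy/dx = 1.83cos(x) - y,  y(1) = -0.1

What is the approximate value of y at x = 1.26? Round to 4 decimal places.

Midpoint: k1 = f(x_n, y_n); k2 = f(x_n + h/2, y_n + (h/2)·k1); y_{n+1} = y_n + h·k2.
x=1.000000, y=-0.100000:
  k1 = f(1.000000, -0.100000) = 1.088753
  k2 = f(1.130000, 0.041538) = 0.739250
  y ← -0.100000 + 0.26·0.739250 = 0.092205
y(1.26) ≈ 0.0922

0.0922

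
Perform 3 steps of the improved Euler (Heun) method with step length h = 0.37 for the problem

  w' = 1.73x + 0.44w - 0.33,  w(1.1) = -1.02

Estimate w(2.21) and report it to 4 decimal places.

1.8159

Heun: k1 = f(x_n, w_n); k2 = f(x_n + h, w_n + h·k1); w_{n+1} = w_n + (h/2)·(k1 + k2).
x=1.100000, w=-1.020000:
  k1 = f(1.100000, -1.020000) = 1.124200
  k2 = f(1.470000, -0.604046) = 1.947320
  w ← -1.020000 + (0.37/2)·(1.124200 + 1.947320) = -0.451769
x=1.470000, w=-0.451769:
  k1 = f(1.470000, -0.451769) = 2.014322
  k2 = f(1.840000, 0.293530) = 2.982353
  w ← -0.451769 + (0.37/2)·(2.014322 + 2.982353) = 0.472616
x=1.840000, w=0.472616:
  k1 = f(1.840000, 0.472616) = 3.061151
  k2 = f(2.210000, 1.605242) = 4.199606
  w ← 0.472616 + (0.37/2)·(3.061151 + 4.199606) = 1.815856
w(2.21) ≈ 1.8159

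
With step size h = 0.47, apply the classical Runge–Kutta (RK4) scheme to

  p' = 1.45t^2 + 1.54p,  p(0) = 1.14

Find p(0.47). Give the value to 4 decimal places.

RK4: k1 = f(t_n, p_n); k2 = f(t_n + h/2, p_n + (h/2)·k1); k3 = f(t_n + h/2, p_n + (h/2)·k2); k4 = f(t_n + h, p_n + h·k3); p_{n+1} = p_n + (h/6)·(k1 + 2k2 + 2k3 + k4).
t=0.000000, p=1.140000:
  k1 = f(0.000000, 1.140000) = 1.755600
  k2 = f(0.235000, 1.552566) = 2.471028
  k3 = f(0.235000, 1.720692) = 2.729941
  k4 = f(0.470000, 2.423072) = 4.051836
  p ← 1.140000 + (0.47/6)·(k1 + 2k2 + 2k3 + k4) = 2.409734
p(0.47) ≈ 2.4097

2.4097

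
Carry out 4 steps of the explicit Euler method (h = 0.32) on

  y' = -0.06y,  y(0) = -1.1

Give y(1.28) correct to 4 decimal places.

Euler: y_{n+1} = y_n + h·f(t_n, y_n).
t=0.000000, y=-1.100000: f=0.066000 → y ← -1.100000 + 0.32·0.066000 = -1.078880
t=0.320000, y=-1.078880: f=0.064733 → y ← -1.078880 + 0.32·0.064733 = -1.058166
t=0.640000, y=-1.058166: f=0.063490 → y ← -1.058166 + 0.32·0.063490 = -1.037849
t=0.960000, y=-1.037849: f=0.062271 → y ← -1.037849 + 0.32·0.062271 = -1.017922
y(1.28) ≈ -1.0179

-1.0179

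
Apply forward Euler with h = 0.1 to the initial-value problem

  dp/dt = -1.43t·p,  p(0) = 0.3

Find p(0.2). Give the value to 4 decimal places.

Euler: p_{n+1} = p_n + h·f(t_n, p_n).
t=0.000000, p=0.300000: f=0.000000 → p ← 0.300000 + 0.1·0.000000 = 0.300000
t=0.100000, p=0.300000: f=-0.042900 → p ← 0.300000 + 0.1·(-0.042900) = 0.295710
p(0.2) ≈ 0.2957

0.2957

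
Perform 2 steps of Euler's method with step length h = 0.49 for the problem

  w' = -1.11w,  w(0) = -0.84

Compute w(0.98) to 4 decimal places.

Euler: w_{n+1} = w_n + h·f(x_n, w_n).
x=0.000000, w=-0.840000: f=0.932400 → w ← -0.840000 + 0.49·0.932400 = -0.383124
x=0.490000, w=-0.383124: f=0.425268 → w ← -0.383124 + 0.49·0.425268 = -0.174743
w(0.98) ≈ -0.1747

-0.1747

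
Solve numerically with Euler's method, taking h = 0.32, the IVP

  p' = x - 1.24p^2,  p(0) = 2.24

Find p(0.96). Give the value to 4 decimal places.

0.4892

Euler: p_{n+1} = p_n + h·f(x_n, p_n).
x=0.000000, p=2.240000: f=-6.221824 → p ← 2.240000 + 0.32·(-6.221824) = 0.249016
x=0.320000, p=0.249016: f=0.243109 → p ← 0.249016 + 0.32·0.243109 = 0.326811
x=0.640000, p=0.326811: f=0.507561 → p ← 0.326811 + 0.32·0.507561 = 0.489231
p(0.96) ≈ 0.4892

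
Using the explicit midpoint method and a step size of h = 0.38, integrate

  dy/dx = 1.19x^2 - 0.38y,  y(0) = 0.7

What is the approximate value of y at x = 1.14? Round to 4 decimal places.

Midpoint: k1 = f(x_n, y_n); k2 = f(x_n + h/2, y_n + (h/2)·k1); y_{n+1} = y_n + h·k2.
x=0.000000, y=0.700000:
  k1 = f(0.000000, 0.700000) = -0.266000
  k2 = f(0.190000, 0.649460) = -0.203836
  y ← 0.700000 + 0.38·(-0.203836) = 0.622542
x=0.380000, y=0.622542:
  k1 = f(0.380000, 0.622542) = -0.064730
  k2 = f(0.570000, 0.610244) = 0.154738
  y ← 0.622542 + 0.38·0.154738 = 0.681343
x=0.760000, y=0.681343:
  k1 = f(0.760000, 0.681343) = 0.428434
  k2 = f(0.950000, 0.762745) = 0.784132
  y ← 0.681343 + 0.38·0.784132 = 0.979313
y(1.14) ≈ 0.9793

0.9793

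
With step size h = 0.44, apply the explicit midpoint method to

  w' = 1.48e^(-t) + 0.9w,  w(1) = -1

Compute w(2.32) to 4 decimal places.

Midpoint: k1 = f(t_n, w_n); k2 = f(t_n + h/2, w_n + (h/2)·k1); w_{n+1} = w_n + h·k2.
t=1.000000, w=-1.000000:
  k1 = f(1.000000, -1.000000) = -0.355538
  k2 = f(1.220000, -1.078218) = -0.533456
  w ← -1.000000 + 0.44·(-0.533456) = -1.234721
t=1.440000, w=-1.234721:
  k1 = f(1.440000, -1.234721) = -0.760595
  k2 = f(1.660000, -1.402052) = -0.980441
  w ← -1.234721 + 0.44·(-0.980441) = -1.666115
t=1.880000, w=-1.666115:
  k1 = f(1.880000, -1.666115) = -1.273670
  k2 = f(2.100000, -1.946322) = -1.570454
  w ← -1.666115 + 0.44·(-1.570454) = -2.357114
w(2.32) ≈ -2.3571

-2.3571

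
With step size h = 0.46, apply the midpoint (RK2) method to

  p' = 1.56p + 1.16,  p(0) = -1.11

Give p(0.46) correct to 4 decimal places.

-1.4673

Midpoint: k1 = f(x_n, p_n); k2 = f(x_n + h/2, p_n + (h/2)·k1); p_{n+1} = p_n + h·k2.
x=0.000000, p=-1.110000:
  k1 = f(0.000000, -1.110000) = -0.571600
  k2 = f(0.230000, -1.241468) = -0.776690
  p ← -1.110000 + 0.46·(-0.776690) = -1.467277
p(0.46) ≈ -1.4673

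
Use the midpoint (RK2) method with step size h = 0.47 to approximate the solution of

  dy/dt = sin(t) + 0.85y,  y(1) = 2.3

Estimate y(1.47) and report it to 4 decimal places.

3.9251

Midpoint: k1 = f(t_n, y_n); k2 = f(t_n + h/2, y_n + (h/2)·k1); y_{n+1} = y_n + h·k2.
t=1.000000, y=2.300000:
  k1 = f(1.000000, 2.300000) = 2.796471
  k2 = f(1.235000, 2.957171) = 3.457743
  y ← 2.300000 + 0.47·3.457743 = 3.925139
y(1.47) ≈ 3.9251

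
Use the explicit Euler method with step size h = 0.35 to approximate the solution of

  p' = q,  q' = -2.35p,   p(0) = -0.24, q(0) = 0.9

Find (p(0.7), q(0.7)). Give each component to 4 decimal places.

Euler on (p,q): p_{n+1} = p_n + h·p', q_{n+1} = q_n + h·q'.
0.000000: (-0.240000, 0.900000); f=(0.900000, 0.564000) → (0.075000, 1.097400)
0.350000: (0.075000, 1.097400); f=(1.097400, -0.176250) → (0.459090, 1.035712)
(p(0.7), q(0.7)) ≈ (0.4591, 1.0357)

0.4591, 1.0357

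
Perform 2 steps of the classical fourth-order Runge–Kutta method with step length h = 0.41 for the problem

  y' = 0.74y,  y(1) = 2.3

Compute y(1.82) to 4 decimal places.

RK4: k1 = f(t_n, y_n); k2 = f(t_n + h/2, y_n + (h/2)·k1); k3 = f(t_n + h/2, y_n + (h/2)·k2); k4 = f(t_n + h, y_n + h·k3); y_{n+1} = y_n + (h/6)·(k1 + 2k2 + 2k3 + k4).
t=1.000000, y=2.300000:
  k1 = f(1.000000, 2.300000) = 1.702000
  k2 = f(1.205000, 2.648910) = 1.960193
  k3 = f(1.205000, 2.701840) = 1.999361
  k4 = f(1.410000, 3.119738) = 2.308606
  y ← 2.300000 + (0.41/6)·(k1 + 2k2 + 2k3 + k4) = 3.115197
t=1.410000, y=3.115197:
  k1 = f(1.410000, 3.115197) = 2.305246
  k2 = f(1.615000, 3.587773) = 2.654952
  k3 = f(1.615000, 3.659462) = 2.708002
  k4 = f(1.820000, 4.225478) = 3.126854
  y ← 3.115197 + (0.41/6)·(k1 + 2k2 + 2k3 + k4) = 4.219328
y(1.82) ≈ 4.2193

4.2193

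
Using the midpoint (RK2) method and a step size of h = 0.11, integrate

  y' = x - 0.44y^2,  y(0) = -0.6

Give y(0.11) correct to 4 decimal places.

-0.6119

Midpoint: k1 = f(x_n, y_n); k2 = f(x_n + h/2, y_n + (h/2)·k1); y_{n+1} = y_n + h·k2.
x=0.000000, y=-0.600000:
  k1 = f(0.000000, -0.600000) = -0.158400
  k2 = f(0.055000, -0.608712) = -0.108033
  y ← -0.600000 + 0.11·(-0.108033) = -0.611884
y(0.11) ≈ -0.6119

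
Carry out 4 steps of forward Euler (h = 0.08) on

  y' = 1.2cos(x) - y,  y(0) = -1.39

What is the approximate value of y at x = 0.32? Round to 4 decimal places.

-0.6596

Euler: y_{n+1} = y_n + h·f(x_n, y_n).
x=0.000000, y=-1.390000: f=2.590000 → y ← -1.390000 + 0.08·2.590000 = -1.182800
x=0.080000, y=-1.182800: f=2.378962 → y ← -1.182800 + 0.08·2.378962 = -0.992483
x=0.160000, y=-0.992483: f=2.177156 → y ← -0.992483 + 0.08·2.177156 = -0.818311
x=0.240000, y=-0.818311: f=1.983916 → y ← -0.818311 + 0.08·1.983916 = -0.659597
y(0.32) ≈ -0.6596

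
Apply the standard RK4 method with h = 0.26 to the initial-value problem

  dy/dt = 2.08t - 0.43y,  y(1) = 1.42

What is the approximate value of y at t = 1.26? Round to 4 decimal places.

RK4: k1 = f(t_n, y_n); k2 = f(t_n + h/2, y_n + (h/2)·k1); k3 = f(t_n + h/2, y_n + (h/2)·k2); k4 = f(t_n + h, y_n + h·k3); y_{n+1} = y_n + (h/6)·(k1 + 2k2 + 2k3 + k4).
t=1.000000, y=1.420000:
  k1 = f(1.000000, 1.420000) = 1.469400
  k2 = f(1.130000, 1.611022) = 1.657661
  k3 = f(1.130000, 1.635496) = 1.647137
  k4 = f(1.260000, 1.848256) = 1.826050
  y ← 1.420000 + (0.26/6)·(k1 + 2k2 + 2k3 + k4) = 1.849219
y(1.26) ≈ 1.8492

1.8492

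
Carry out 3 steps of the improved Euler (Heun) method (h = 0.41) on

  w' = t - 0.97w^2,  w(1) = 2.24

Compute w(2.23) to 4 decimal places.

Heun: k1 = f(t_n, w_n); k2 = f(t_n + h, w_n + h·k1); w_{n+1} = w_n + (h/2)·(k1 + k2).
t=1.000000, w=2.240000:
  k1 = f(1.000000, 2.240000) = -3.867072
  k2 = f(1.410000, 0.654500) = 0.994480
  w ← 2.240000 + (0.41/2)·(-3.867072 + 0.994480) = 1.651119
t=1.410000, w=1.651119:
  k1 = f(1.410000, 1.651119) = -1.234407
  k2 = f(1.820000, 1.145012) = 0.548280
  w ← 1.651119 + (0.41/2)·(-1.234407 + 0.548280) = 1.510463
t=1.820000, w=1.510463:
  k1 = f(1.820000, 1.510463) = -0.393052
  k2 = f(2.230000, 1.349311) = 0.463979
  w ← 1.510463 + (0.41/2)·(-0.393052 + 0.463979) = 1.525002
w(2.23) ≈ 1.5250

1.5250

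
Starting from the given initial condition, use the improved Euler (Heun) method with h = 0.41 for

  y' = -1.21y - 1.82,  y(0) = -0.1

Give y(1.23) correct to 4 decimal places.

Heun: k1 = f(x_n, y_n); k2 = f(x_n + h, y_n + h·k1); y_{n+1} = y_n + (h/2)·(k1 + k2).
x=0.000000, y=-0.100000:
  k1 = f(0.000000, -0.100000) = -1.699000
  k2 = f(0.410000, -0.796590) = -0.856126
  y ← -0.100000 + (0.41/2)·(-1.699000 + (-0.856126)) = -0.623801
x=0.410000, y=-0.623801:
  k1 = f(0.410000, -0.623801) = -1.065201
  k2 = f(0.820000, -1.060533) = -0.536755
  y ← -0.623801 + (0.41/2)·(-1.065201 + (-0.536755)) = -0.952202
x=0.820000, y=-0.952202:
  k1 = f(0.820000, -0.952202) = -0.667836
  k2 = f(1.230000, -1.226014) = -0.336522
  y ← -0.952202 + (0.41/2)·(-0.667836 + (-0.336522)) = -1.158095
y(1.23) ≈ -1.1581

-1.1581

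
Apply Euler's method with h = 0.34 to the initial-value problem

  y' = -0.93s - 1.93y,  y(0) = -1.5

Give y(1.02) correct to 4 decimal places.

-0.3129

Euler: y_{n+1} = y_n + h·f(s_n, y_n).
s=0.000000, y=-1.500000: f=2.895000 → y ← -1.500000 + 0.34·2.895000 = -0.515700
s=0.340000, y=-0.515700: f=0.679101 → y ← -0.515700 + 0.34·0.679101 = -0.284806
s=0.680000, y=-0.284806: f=-0.082725 → y ← -0.284806 + 0.34·(-0.082725) = -0.312932
y(1.02) ≈ -0.3129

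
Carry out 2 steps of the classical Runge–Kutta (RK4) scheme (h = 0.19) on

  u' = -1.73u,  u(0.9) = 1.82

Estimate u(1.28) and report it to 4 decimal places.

RK4: k1 = f(x_n, u_n); k2 = f(x_n + h/2, u_n + (h/2)·k1); k3 = f(x_n + h/2, u_n + (h/2)·k2); k4 = f(x_n + h, u_n + h·k3); u_{n+1} = u_n + (h/6)·(k1 + 2k2 + 2k3 + k4).
x=0.900000, u=1.820000:
  k1 = f(0.900000, 1.820000) = -3.148600
  k2 = f(0.995000, 1.520883) = -2.631128
  k3 = f(0.995000, 1.570043) = -2.716174
  k4 = f(1.090000, 1.303927) = -2.255794
  u ← 1.820000 + (0.19/6)·(k1 + 2k2 + 2k3 + k4) = 1.310198
x=1.090000, u=1.310198:
  k1 = f(1.090000, 1.310198) = -2.266643
  k2 = f(1.185000, 1.094867) = -1.894120
  k3 = f(1.185000, 1.130257) = -1.955345
  k4 = f(1.280000, 0.938683) = -1.623922
  u ← 1.310198 + (0.19/6)·(k1 + 2k2 + 2k3 + k4) = 0.943198
u(1.28) ≈ 0.9432

0.9432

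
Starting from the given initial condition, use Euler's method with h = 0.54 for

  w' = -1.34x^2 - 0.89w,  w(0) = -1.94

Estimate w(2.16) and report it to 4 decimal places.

-2.5355

Euler: w_{n+1} = w_n + h·f(x_n, w_n).
x=0.000000, w=-1.940000: f=1.726600 → w ← -1.940000 + 0.54·1.726600 = -1.007636
x=0.540000, w=-1.007636: f=0.506052 → w ← -1.007636 + 0.54·0.506052 = -0.734368
x=1.080000, w=-0.734368: f=-0.909389 → w ← -0.734368 + 0.54·(-0.909389) = -1.225438
x=1.620000, w=-1.225438: f=-2.426056 → w ← -1.225438 + 0.54·(-2.426056) = -2.535508
w(2.16) ≈ -2.5355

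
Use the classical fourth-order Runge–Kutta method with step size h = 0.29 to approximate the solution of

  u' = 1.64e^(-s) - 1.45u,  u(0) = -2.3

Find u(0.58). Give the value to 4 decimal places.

-0.5237

RK4: k1 = f(s_n, u_n); k2 = f(s_n + h/2, u_n + (h/2)·k1); k3 = f(s_n + h/2, u_n + (h/2)·k2); k4 = f(s_n + h, u_n + h·k3); u_{n+1} = u_n + (h/6)·(k1 + 2k2 + 2k3 + k4).
s=0.000000, u=-2.300000:
  k1 = f(0.000000, -2.300000) = 4.975000
  k2 = f(0.145000, -1.578625) = 3.707643
  k3 = f(0.145000, -1.762392) = 3.974105
  k4 = f(0.290000, -1.147510) = 2.891041
  u ← -2.300000 + (0.29/6)·(k1 + 2k2 + 2k3 + k4) = -1.177239
s=0.290000, u=-1.177239:
  k1 = f(0.290000, -1.177239) = 2.934149
  k2 = f(0.435000, -0.751787) = 2.151606
  k3 = f(0.435000, -0.865256) = 2.316136
  k4 = f(0.580000, -0.505560) = 1.651295
  u ← -1.177239 + (0.29/6)·(k1 + 2k2 + 2k3 + k4) = -0.523728
u(0.58) ≈ -0.5237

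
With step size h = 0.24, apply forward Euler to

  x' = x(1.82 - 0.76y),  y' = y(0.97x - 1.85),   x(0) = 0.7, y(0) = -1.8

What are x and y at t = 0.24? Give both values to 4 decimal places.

Euler on (x,y): x_{n+1} = x_n + h·x', y_{n+1} = y_n + h·y'.
0.000000: (0.700000, -1.800000); f=(2.231600, 2.107800) → (1.235584, -1.294128)
(x(0.24), y(0.24)) ≈ (1.2356, -1.2941)

1.2356, -1.2941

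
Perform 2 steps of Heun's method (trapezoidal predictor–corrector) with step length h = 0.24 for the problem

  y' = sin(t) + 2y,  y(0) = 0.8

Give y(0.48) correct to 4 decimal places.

Heun: k1 = f(t_n, y_n); k2 = f(t_n + h, y_n + h·k1); y_{n+1} = y_n + (h/2)·(k1 + k2).
t=0.000000, y=0.800000:
  k1 = f(0.000000, 0.800000) = 1.600000
  k2 = f(0.240000, 1.184000) = 2.605703
  y ← 0.800000 + (0.24/2)·(1.600000 + 2.605703) = 1.304684
t=0.240000, y=1.304684:
  k1 = f(0.240000, 1.304684) = 2.847071
  k2 = f(0.480000, 1.987981) = 4.437742
  y ← 1.304684 + (0.24/2)·(2.847071 + 4.437742) = 2.178862
y(0.48) ≈ 2.1789

2.1789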